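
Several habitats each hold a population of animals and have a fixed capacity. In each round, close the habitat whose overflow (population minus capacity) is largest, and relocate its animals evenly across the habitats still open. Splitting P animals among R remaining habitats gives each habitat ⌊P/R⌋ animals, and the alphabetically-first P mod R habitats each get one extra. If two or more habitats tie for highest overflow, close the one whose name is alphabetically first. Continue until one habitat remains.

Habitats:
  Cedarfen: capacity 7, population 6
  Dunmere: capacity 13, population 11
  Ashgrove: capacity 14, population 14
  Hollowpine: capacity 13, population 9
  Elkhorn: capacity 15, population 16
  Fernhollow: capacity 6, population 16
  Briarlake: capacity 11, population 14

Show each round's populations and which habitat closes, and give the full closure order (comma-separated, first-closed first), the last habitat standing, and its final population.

Closure order: Fernhollow, Briarlake, Ashgrove, Cedarfen, Elkhorn, Dunmere
Last habitat: Hollowpine with 86 animals

Round 1: Ashgrove=14 Briarlake=14 Cedarfen=6 Dunmere=11 Elkhorn=16 Fernhollow=16 Hollowpine=9 → close Fernhollow (overflow 10)
  16÷6 = 2 each, +1 to first 4
Round 2: Ashgrove=17 Briarlake=17 Cedarfen=9 Dunmere=14 Elkhorn=18 Hollowpine=11 → close Briarlake (overflow 6)
  17÷5 = 3 each, +1 to first 2
Round 3: Ashgrove=21 Cedarfen=13 Dunmere=17 Elkhorn=21 Hollowpine=14 → close Ashgrove (overflow 7)
  21÷4 = 5 each, +1 to first 1
Round 4: Cedarfen=19 Dunmere=22 Elkhorn=26 Hollowpine=19 → close Cedarfen (overflow 12)
  19÷3 = 6 each, +1 to first 1
Round 5: Dunmere=29 Elkhorn=32 Hollowpine=25 → close Elkhorn (overflow 17)
  32÷2 = 16 each, +1 to first 0
Round 6: Dunmere=45 Hollowpine=41 → close Dunmere (overflow 32)
  45÷1 = 45 each, +1 to first 0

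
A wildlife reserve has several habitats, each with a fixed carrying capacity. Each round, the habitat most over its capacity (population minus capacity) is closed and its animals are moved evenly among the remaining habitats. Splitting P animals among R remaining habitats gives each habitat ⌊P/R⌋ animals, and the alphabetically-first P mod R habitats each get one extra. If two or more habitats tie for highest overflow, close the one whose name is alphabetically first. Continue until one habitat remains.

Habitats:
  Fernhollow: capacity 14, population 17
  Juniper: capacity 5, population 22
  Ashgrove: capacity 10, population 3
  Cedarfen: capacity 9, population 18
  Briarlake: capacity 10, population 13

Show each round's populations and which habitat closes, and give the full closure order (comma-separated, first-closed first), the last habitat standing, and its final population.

Round 1: Ashgrove=3 Briarlake=13 Cedarfen=18 Fernhollow=17 Juniper=22 → close Juniper (overflow 17)
  22÷4 = 5 each, +1 to first 2
Round 2: Ashgrove=9 Briarlake=19 Cedarfen=23 Fernhollow=22 → close Cedarfen (overflow 14)
  23÷3 = 7 each, +1 to first 2
Round 3: Ashgrove=17 Briarlake=27 Fernhollow=29 → close Briarlake (overflow 17)
  27÷2 = 13 each, +1 to first 1
Round 4: Ashgrove=31 Fernhollow=42 → close Fernhollow (overflow 28)
  42÷1 = 42 each, +1 to first 0

Closure order: Juniper, Cedarfen, Briarlake, Fernhollow
Last habitat: Ashgrove with 73 animals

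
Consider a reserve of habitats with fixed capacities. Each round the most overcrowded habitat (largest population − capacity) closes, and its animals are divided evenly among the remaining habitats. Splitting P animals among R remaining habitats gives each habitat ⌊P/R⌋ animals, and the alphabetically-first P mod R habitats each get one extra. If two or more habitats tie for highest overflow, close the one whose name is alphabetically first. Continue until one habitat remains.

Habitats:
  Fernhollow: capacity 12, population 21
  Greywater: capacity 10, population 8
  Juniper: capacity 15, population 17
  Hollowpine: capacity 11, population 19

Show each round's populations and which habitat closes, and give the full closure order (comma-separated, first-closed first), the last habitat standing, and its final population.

Round 1: Fernhollow=21 Greywater=8 Hollowpine=19 Juniper=17 → close Fernhollow (overflow 9)
  21÷3 = 7 each, +1 to first 0
Round 2: Greywater=15 Hollowpine=26 Juniper=24 → close Hollowpine (overflow 15)
  26÷2 = 13 each, +1 to first 0
Round 3: Greywater=28 Juniper=37 → close Juniper (overflow 22)
  37÷1 = 37 each, +1 to first 0

Closure order: Fernhollow, Hollowpine, Juniper
Last habitat: Greywater with 65 animals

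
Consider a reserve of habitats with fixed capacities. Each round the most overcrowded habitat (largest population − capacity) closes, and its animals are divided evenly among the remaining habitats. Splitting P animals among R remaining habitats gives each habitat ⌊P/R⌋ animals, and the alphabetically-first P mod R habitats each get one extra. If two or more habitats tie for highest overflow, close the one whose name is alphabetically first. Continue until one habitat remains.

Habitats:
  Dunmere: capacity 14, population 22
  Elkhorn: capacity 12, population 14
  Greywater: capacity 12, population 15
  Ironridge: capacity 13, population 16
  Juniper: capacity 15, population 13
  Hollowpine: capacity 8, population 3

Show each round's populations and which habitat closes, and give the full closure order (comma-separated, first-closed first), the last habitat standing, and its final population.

Closure order: Dunmere, Greywater, Elkhorn, Ironridge, Juniper
Last habitat: Hollowpine with 83 animals

Round 1: Dunmere=22 Elkhorn=14 Greywater=15 Hollowpine=3 Ironridge=16 Juniper=13 → close Dunmere (overflow 8)
  22÷5 = 4 each, +1 to first 2
Round 2: Elkhorn=19 Greywater=20 Hollowpine=7 Ironridge=20 Juniper=17 → close Greywater (overflow 8)
  20÷4 = 5 each, +1 to first 0
Round 3: Elkhorn=24 Hollowpine=12 Ironridge=25 Juniper=22 → close Elkhorn (overflow 12)
  24÷3 = 8 each, +1 to first 0
Round 4: Hollowpine=20 Ironridge=33 Juniper=30 → close Ironridge (overflow 20)
  33÷2 = 16 each, +1 to first 1
Round 5: Hollowpine=37 Juniper=46 → close Juniper (overflow 31)
  46÷1 = 46 each, +1 to first 0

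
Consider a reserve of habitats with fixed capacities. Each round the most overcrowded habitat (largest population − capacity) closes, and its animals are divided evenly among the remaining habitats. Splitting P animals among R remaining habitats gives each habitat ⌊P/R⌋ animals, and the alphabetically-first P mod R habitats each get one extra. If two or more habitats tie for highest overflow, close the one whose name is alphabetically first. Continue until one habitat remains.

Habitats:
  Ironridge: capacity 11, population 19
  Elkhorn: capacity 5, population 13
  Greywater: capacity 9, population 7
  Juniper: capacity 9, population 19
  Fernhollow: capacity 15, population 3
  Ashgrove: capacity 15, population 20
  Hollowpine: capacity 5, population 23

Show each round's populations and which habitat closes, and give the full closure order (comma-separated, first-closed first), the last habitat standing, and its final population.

Round 1: Ashgrove=20 Elkhorn=13 Fernhollow=3 Greywater=7 Hollowpine=23 Ironridge=19 Juniper=19 → close Hollowpine (overflow 18)
  23÷6 = 3 each, +1 to first 5
Round 2: Ashgrove=24 Elkhorn=17 Fernhollow=7 Greywater=11 Ironridge=23 Juniper=22 → close Juniper (overflow 13)
  22÷5 = 4 each, +1 to first 2
Round 3: Ashgrove=29 Elkhorn=22 Fernhollow=11 Greywater=15 Ironridge=27 → close Elkhorn (overflow 17)
  22÷4 = 5 each, +1 to first 2
Round 4: Ashgrove=35 Fernhollow=17 Greywater=20 Ironridge=32 → close Ironridge (overflow 21)
  32÷3 = 10 each, +1 to first 2
Round 5: Ashgrove=46 Fernhollow=28 Greywater=30 → close Ashgrove (overflow 31)
  46÷2 = 23 each, +1 to first 0
Round 6: Fernhollow=51 Greywater=53 → close Greywater (overflow 44)
  53÷1 = 53 each, +1 to first 0

Closure order: Hollowpine, Juniper, Elkhorn, Ironridge, Ashgrove, Greywater
Last habitat: Fernhollow with 104 animals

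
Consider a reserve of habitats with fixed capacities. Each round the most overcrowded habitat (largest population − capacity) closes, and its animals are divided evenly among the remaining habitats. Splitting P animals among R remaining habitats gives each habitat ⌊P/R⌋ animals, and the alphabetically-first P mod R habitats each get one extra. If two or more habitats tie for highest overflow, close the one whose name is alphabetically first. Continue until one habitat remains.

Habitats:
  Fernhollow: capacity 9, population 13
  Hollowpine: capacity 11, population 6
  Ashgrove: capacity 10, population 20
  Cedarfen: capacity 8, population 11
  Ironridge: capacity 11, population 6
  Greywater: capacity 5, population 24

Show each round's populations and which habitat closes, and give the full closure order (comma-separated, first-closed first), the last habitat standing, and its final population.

Round 1: Ashgrove=20 Cedarfen=11 Fernhollow=13 Greywater=24 Hollowpine=6 Ironridge=6 → close Greywater (overflow 19)
  24÷5 = 4 each, +1 to first 4
Round 2: Ashgrove=25 Cedarfen=16 Fernhollow=18 Hollowpine=11 Ironridge=10 → close Ashgrove (overflow 15)
  25÷4 = 6 each, +1 to first 1
Round 3: Cedarfen=23 Fernhollow=24 Hollowpine=17 Ironridge=16 → close Cedarfen (overflow 15)
  23÷3 = 7 each, +1 to first 2
Round 4: Fernhollow=32 Hollowpine=25 Ironridge=23 → close Fernhollow (overflow 23)
  32÷2 = 16 each, +1 to first 0
Round 5: Hollowpine=41 Ironridge=39 → close Hollowpine (overflow 30)
  41÷1 = 41 each, +1 to first 0

Closure order: Greywater, Ashgrove, Cedarfen, Fernhollow, Hollowpine
Last habitat: Ironridge with 80 animals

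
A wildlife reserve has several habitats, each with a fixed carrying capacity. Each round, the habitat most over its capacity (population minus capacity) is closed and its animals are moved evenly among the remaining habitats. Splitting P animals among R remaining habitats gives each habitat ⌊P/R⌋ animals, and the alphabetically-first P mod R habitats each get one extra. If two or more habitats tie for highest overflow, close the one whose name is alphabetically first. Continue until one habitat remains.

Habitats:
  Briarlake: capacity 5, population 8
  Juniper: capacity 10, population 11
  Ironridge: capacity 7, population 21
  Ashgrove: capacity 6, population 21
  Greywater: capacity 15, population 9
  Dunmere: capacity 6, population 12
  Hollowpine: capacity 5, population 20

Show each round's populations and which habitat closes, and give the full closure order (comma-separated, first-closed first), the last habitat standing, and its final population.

Closure order: Ashgrove, Hollowpine, Ironridge, Dunmere, Briarlake, Juniper
Last habitat: Greywater with 102 animals

Round 1: Ashgrove=21 Briarlake=8 Dunmere=12 Greywater=9 Hollowpine=20 Ironridge=21 Juniper=11 → close Ashgrove (overflow 15)
  21÷6 = 3 each, +1 to first 3
Round 2: Briarlake=12 Dunmere=16 Greywater=13 Hollowpine=23 Ironridge=24 Juniper=14 → close Hollowpine (overflow 18)
  23÷5 = 4 each, +1 to first 3
Round 3: Briarlake=17 Dunmere=21 Greywater=18 Ironridge=28 Juniper=18 → close Ironridge (overflow 21)
  28÷4 = 7 each, +1 to first 0
Round 4: Briarlake=24 Dunmere=28 Greywater=25 Juniper=25 → close Dunmere (overflow 22)
  28÷3 = 9 each, +1 to first 1
Round 5: Briarlake=34 Greywater=34 Juniper=34 → close Briarlake (overflow 29)
  34÷2 = 17 each, +1 to first 0
Round 6: Greywater=51 Juniper=51 → close Juniper (overflow 41)
  51÷1 = 51 each, +1 to first 0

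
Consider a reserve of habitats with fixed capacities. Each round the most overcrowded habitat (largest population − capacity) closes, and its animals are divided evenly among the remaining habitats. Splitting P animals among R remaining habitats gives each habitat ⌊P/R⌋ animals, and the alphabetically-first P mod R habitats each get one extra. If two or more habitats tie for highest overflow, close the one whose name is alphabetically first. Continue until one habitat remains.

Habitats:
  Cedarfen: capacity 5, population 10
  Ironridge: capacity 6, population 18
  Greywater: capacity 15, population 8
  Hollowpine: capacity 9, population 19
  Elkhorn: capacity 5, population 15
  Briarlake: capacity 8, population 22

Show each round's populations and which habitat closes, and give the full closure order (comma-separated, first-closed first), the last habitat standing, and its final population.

Closure order: Briarlake, Ironridge, Elkhorn, Hollowpine, Cedarfen
Last habitat: Greywater with 92 animals

Round 1: Briarlake=22 Cedarfen=10 Elkhorn=15 Greywater=8 Hollowpine=19 Ironridge=18 → close Briarlake (overflow 14)
  22÷5 = 4 each, +1 to first 2
Round 2: Cedarfen=15 Elkhorn=20 Greywater=12 Hollowpine=23 Ironridge=22 → close Ironridge (overflow 16)
  22÷4 = 5 each, +1 to first 2
Round 3: Cedarfen=21 Elkhorn=26 Greywater=17 Hollowpine=28 → close Elkhorn (overflow 21)
  26÷3 = 8 each, +1 to first 2
Round 4: Cedarfen=30 Greywater=26 Hollowpine=36 → close Hollowpine (overflow 27)
  36÷2 = 18 each, +1 to first 0
Round 5: Cedarfen=48 Greywater=44 → close Cedarfen (overflow 43)
  48÷1 = 48 each, +1 to first 0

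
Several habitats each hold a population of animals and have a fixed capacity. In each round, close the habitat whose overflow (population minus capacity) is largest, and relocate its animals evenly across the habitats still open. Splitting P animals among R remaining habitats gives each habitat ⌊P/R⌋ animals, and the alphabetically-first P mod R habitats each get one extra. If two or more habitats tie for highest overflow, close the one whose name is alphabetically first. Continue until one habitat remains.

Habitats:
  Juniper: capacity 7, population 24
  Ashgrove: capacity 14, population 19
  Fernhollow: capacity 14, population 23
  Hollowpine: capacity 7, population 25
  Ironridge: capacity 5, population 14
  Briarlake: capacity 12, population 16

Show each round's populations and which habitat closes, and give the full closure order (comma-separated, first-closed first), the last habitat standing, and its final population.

Closure order: Hollowpine, Juniper, Fernhollow, Ironridge, Ashgrove
Last habitat: Briarlake with 121 animals

Round 1: Ashgrove=19 Briarlake=16 Fernhollow=23 Hollowpine=25 Ironridge=14 Juniper=24 → close Hollowpine (overflow 18)
  25÷5 = 5 each, +1 to first 0
Round 2: Ashgrove=24 Briarlake=21 Fernhollow=28 Ironridge=19 Juniper=29 → close Juniper (overflow 22)
  29÷4 = 7 each, +1 to first 1
Round 3: Ashgrove=32 Briarlake=28 Fernhollow=35 Ironridge=26 → close Fernhollow (overflow 21)
  35÷3 = 11 each, +1 to first 2
Round 4: Ashgrove=44 Briarlake=40 Ironridge=37 → close Ironridge (overflow 32)
  37÷2 = 18 each, +1 to first 1
Round 5: Ashgrove=63 Briarlake=58 → close Ashgrove (overflow 49)
  63÷1 = 63 each, +1 to first 0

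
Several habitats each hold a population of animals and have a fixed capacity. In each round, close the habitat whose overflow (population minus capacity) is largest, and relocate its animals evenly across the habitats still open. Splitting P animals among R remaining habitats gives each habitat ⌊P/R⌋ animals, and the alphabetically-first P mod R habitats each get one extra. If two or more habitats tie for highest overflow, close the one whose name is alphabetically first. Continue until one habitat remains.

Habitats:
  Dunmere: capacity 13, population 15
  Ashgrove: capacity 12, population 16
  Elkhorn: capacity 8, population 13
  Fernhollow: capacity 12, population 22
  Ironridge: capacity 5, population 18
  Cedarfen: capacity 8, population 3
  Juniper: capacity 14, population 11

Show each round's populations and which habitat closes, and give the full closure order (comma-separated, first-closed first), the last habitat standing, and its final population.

Closure order: Ironridge, Fernhollow, Elkhorn, Ashgrove, Dunmere, Juniper
Last habitat: Cedarfen with 98 animals

Round 1: Ashgrove=16 Cedarfen=3 Dunmere=15 Elkhorn=13 Fernhollow=22 Ironridge=18 Juniper=11 → close Ironridge (overflow 13)
  18÷6 = 3 each, +1 to first 0
Round 2: Ashgrove=19 Cedarfen=6 Dunmere=18 Elkhorn=16 Fernhollow=25 Juniper=14 → close Fernhollow (overflow 13)
  25÷5 = 5 each, +1 to first 0
Round 3: Ashgrove=24 Cedarfen=11 Dunmere=23 Elkhorn=21 Juniper=19 → close Elkhorn (overflow 13)
  21÷4 = 5 each, +1 to first 1
Round 4: Ashgrove=30 Cedarfen=16 Dunmere=28 Juniper=24 → close Ashgrove (overflow 18)
  30÷3 = 10 each, +1 to first 0
Round 5: Cedarfen=26 Dunmere=38 Juniper=34 → close Dunmere (overflow 25)
  38÷2 = 19 each, +1 to first 0
Round 6: Cedarfen=45 Juniper=53 → close Juniper (overflow 39)
  53÷1 = 53 each, +1 to first 0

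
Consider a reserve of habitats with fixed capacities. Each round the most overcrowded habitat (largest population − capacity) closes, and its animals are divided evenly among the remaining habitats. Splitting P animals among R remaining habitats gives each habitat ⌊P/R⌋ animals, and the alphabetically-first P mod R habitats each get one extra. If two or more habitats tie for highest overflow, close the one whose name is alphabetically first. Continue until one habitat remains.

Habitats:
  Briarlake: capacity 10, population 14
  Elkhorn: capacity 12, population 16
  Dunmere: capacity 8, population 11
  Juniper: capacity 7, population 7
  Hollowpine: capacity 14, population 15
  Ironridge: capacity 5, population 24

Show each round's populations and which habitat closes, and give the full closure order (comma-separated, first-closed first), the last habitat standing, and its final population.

Round 1: Briarlake=14 Dunmere=11 Elkhorn=16 Hollowpine=15 Ironridge=24 Juniper=7 → close Ironridge (overflow 19)
  24÷5 = 4 each, +1 to first 4
Round 2: Briarlake=19 Dunmere=16 Elkhorn=21 Hollowpine=20 Juniper=11 → close Briarlake (overflow 9)
  19÷4 = 4 each, +1 to first 3
Round 3: Dunmere=21 Elkhorn=26 Hollowpine=25 Juniper=15 → close Elkhorn (overflow 14)
  26÷3 = 8 each, +1 to first 2
Round 4: Dunmere=30 Hollowpine=34 Juniper=23 → close Dunmere (overflow 22)
  30÷2 = 15 each, +1 to first 0
Round 5: Hollowpine=49 Juniper=38 → close Hollowpine (overflow 35)
  49÷1 = 49 each, +1 to first 0

Closure order: Ironridge, Briarlake, Elkhorn, Dunmere, Hollowpine
Last habitat: Juniper with 87 animals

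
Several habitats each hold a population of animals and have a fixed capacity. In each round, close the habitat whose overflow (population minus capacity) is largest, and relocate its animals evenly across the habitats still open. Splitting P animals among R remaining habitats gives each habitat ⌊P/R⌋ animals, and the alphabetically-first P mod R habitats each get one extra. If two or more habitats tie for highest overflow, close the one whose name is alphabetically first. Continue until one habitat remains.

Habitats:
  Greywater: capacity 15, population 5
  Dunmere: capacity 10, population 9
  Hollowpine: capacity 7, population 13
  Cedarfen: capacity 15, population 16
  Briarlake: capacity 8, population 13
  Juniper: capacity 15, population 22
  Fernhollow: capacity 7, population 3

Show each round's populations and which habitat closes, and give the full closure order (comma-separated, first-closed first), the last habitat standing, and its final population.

Round 1: Briarlake=13 Cedarfen=16 Dunmere=9 Fernhollow=3 Greywater=5 Hollowpine=13 Juniper=22 → close Juniper (overflow 7)
  22÷6 = 3 each, +1 to first 4
Round 2: Briarlake=17 Cedarfen=20 Dunmere=13 Fernhollow=7 Greywater=8 Hollowpine=16 → close Briarlake (overflow 9)
  17÷5 = 3 each, +1 to first 2
Round 3: Cedarfen=24 Dunmere=17 Fernhollow=10 Greywater=11 Hollowpine=19 → close Hollowpine (overflow 12)
  19÷4 = 4 each, +1 to first 3
Round 4: Cedarfen=29 Dunmere=22 Fernhollow=15 Greywater=15 → close Cedarfen (overflow 14)
  29÷3 = 9 each, +1 to first 2
Round 5: Dunmere=32 Fernhollow=25 Greywater=24 → close Dunmere (overflow 22)
  32÷2 = 16 each, +1 to first 0
Round 6: Fernhollow=41 Greywater=40 → close Fernhollow (overflow 34)
  41÷1 = 41 each, +1 to first 0

Closure order: Juniper, Briarlake, Hollowpine, Cedarfen, Dunmere, Fernhollow
Last habitat: Greywater with 81 animals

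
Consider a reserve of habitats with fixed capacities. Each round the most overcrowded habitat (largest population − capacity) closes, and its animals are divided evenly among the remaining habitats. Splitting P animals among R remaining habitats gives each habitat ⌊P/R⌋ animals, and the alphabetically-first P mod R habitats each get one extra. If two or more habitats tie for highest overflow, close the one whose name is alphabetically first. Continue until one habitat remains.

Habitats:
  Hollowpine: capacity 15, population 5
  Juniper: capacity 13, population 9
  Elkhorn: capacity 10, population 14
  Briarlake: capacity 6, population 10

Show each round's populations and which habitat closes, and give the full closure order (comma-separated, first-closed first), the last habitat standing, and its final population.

Closure order: Briarlake, Elkhorn, Juniper
Last habitat: Hollowpine with 38 animals

Round 1: Briarlake=10 Elkhorn=14 Hollowpine=5 Juniper=9 → close Briarlake (overflow 4)
  10÷3 = 3 each, +1 to first 1
Round 2: Elkhorn=18 Hollowpine=8 Juniper=12 → close Elkhorn (overflow 8)
  18÷2 = 9 each, +1 to first 0
Round 3: Hollowpine=17 Juniper=21 → close Juniper (overflow 8)
  21÷1 = 21 each, +1 to first 0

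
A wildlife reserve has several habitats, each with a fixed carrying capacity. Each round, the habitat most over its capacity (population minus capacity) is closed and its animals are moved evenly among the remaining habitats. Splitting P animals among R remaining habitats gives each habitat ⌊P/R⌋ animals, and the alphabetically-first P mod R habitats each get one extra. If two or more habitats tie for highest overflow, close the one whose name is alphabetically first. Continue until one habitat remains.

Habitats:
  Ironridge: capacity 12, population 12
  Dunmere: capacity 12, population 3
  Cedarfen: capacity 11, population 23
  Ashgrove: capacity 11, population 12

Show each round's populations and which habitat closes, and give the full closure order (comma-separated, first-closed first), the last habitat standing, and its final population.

Round 1: Ashgrove=12 Cedarfen=23 Dunmere=3 Ironridge=12 → close Cedarfen (overflow 12)
  23÷3 = 7 each, +1 to first 2
Round 2: Ashgrove=20 Dunmere=11 Ironridge=19 → close Ashgrove (overflow 9)
  20÷2 = 10 each, +1 to first 0
Round 3: Dunmere=21 Ironridge=29 → close Ironridge (overflow 17)
  29÷1 = 29 each, +1 to first 0

Closure order: Cedarfen, Ashgrove, Ironridge
Last habitat: Dunmere with 50 animals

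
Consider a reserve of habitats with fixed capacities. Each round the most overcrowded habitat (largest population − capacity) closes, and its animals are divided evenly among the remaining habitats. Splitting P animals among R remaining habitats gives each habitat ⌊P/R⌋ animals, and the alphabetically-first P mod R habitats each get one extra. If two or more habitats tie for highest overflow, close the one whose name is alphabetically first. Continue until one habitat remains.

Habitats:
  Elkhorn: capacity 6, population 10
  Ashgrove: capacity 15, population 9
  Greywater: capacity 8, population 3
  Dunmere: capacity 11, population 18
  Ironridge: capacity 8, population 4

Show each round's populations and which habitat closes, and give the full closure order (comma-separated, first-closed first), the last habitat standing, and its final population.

Closure order: Dunmere, Elkhorn, Ironridge, Ashgrove
Last habitat: Greywater with 44 animals

Round 1: Ashgrove=9 Dunmere=18 Elkhorn=10 Greywater=3 Ironridge=4 → close Dunmere (overflow 7)
  18÷4 = 4 each, +1 to first 2
Round 2: Ashgrove=14 Elkhorn=15 Greywater=7 Ironridge=8 → close Elkhorn (overflow 9)
  15÷3 = 5 each, +1 to first 0
Round 3: Ashgrove=19 Greywater=12 Ironridge=13 → close Ironridge (overflow 5)
  13÷2 = 6 each, +1 to first 1
Round 4: Ashgrove=26 Greywater=18 → close Ashgrove (overflow 11)
  26÷1 = 26 each, +1 to first 0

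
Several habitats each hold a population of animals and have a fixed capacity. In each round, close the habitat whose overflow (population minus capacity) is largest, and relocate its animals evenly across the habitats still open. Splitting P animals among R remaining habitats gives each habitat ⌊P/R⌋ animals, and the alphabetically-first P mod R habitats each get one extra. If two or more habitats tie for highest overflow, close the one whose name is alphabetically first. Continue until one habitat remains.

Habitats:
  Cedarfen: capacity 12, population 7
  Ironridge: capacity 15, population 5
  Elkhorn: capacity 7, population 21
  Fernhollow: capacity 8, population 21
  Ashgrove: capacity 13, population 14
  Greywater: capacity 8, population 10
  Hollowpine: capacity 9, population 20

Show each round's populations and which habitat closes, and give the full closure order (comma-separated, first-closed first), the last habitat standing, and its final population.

Closure order: Elkhorn, Fernhollow, Hollowpine, Ashgrove, Greywater, Cedarfen
Last habitat: Ironridge with 98 animals

Round 1: Ashgrove=14 Cedarfen=7 Elkhorn=21 Fernhollow=21 Greywater=10 Hollowpine=20 Ironridge=5 → close Elkhorn (overflow 14)
  21÷6 = 3 each, +1 to first 3
Round 2: Ashgrove=18 Cedarfen=11 Fernhollow=25 Greywater=13 Hollowpine=23 Ironridge=8 → close Fernhollow (overflow 17)
  25÷5 = 5 each, +1 to first 0
Round 3: Ashgrove=23 Cedarfen=16 Greywater=18 Hollowpine=28 Ironridge=13 → close Hollowpine (overflow 19)
  28÷4 = 7 each, +1 to first 0
Round 4: Ashgrove=30 Cedarfen=23 Greywater=25 Ironridge=20 → close Ashgrove (overflow 17)
  30÷3 = 10 each, +1 to first 0
Round 5: Cedarfen=33 Greywater=35 Ironridge=30 → close Greywater (overflow 27)
  35÷2 = 17 each, +1 to first 1
Round 6: Cedarfen=51 Ironridge=47 → close Cedarfen (overflow 39)
  51÷1 = 51 each, +1 to first 0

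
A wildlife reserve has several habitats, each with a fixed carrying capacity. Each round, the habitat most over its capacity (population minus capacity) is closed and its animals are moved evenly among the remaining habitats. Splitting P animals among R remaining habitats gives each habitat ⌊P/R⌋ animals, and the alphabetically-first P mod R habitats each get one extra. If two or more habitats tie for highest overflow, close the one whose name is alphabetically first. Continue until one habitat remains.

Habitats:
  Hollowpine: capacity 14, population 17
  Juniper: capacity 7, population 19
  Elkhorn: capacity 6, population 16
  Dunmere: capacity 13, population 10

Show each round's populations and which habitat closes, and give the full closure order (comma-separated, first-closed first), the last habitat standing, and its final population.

Round 1: Dunmere=10 Elkhorn=16 Hollowpine=17 Juniper=19 → close Juniper (overflow 12)
  19÷3 = 6 each, +1 to first 1
Round 2: Dunmere=17 Elkhorn=22 Hollowpine=23 → close Elkhorn (overflow 16)
  22÷2 = 11 each, +1 to first 0
Round 3: Dunmere=28 Hollowpine=34 → close Hollowpine (overflow 20)
  34÷1 = 34 each, +1 to first 0

Closure order: Juniper, Elkhorn, Hollowpine
Last habitat: Dunmere with 62 animals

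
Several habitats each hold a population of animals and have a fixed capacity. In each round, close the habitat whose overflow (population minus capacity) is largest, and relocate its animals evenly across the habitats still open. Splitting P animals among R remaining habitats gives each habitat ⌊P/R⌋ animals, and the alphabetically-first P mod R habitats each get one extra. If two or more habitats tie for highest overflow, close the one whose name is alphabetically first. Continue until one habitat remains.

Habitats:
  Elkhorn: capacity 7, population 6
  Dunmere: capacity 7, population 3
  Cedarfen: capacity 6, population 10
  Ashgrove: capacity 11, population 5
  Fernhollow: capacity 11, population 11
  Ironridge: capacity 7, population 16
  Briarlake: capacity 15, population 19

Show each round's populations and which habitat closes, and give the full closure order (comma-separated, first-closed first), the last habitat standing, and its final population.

Closure order: Ironridge, Briarlake, Cedarfen, Fernhollow, Elkhorn, Ashgrove
Last habitat: Dunmere with 70 animals

Round 1: Ashgrove=5 Briarlake=19 Cedarfen=10 Dunmere=3 Elkhorn=6 Fernhollow=11 Ironridge=16 → close Ironridge (overflow 9)
  16÷6 = 2 each, +1 to first 4
Round 2: Ashgrove=8 Briarlake=22 Cedarfen=13 Dunmere=6 Elkhorn=8 Fernhollow=13 → close Briarlake (overflow 7)
  22÷5 = 4 each, +1 to first 2
Round 3: Ashgrove=13 Cedarfen=18 Dunmere=10 Elkhorn=12 Fernhollow=17 → close Cedarfen (overflow 12)
  18÷4 = 4 each, +1 to first 2
Round 4: Ashgrove=18 Dunmere=15 Elkhorn=16 Fernhollow=21 → close Fernhollow (overflow 10)
  21÷3 = 7 each, +1 to first 0
Round 5: Ashgrove=25 Dunmere=22 Elkhorn=23 → close Elkhorn (overflow 16)
  23÷2 = 11 each, +1 to first 1
Round 6: Ashgrove=37 Dunmere=33 → close Ashgrove (overflow 26)
  37÷1 = 37 each, +1 to first 0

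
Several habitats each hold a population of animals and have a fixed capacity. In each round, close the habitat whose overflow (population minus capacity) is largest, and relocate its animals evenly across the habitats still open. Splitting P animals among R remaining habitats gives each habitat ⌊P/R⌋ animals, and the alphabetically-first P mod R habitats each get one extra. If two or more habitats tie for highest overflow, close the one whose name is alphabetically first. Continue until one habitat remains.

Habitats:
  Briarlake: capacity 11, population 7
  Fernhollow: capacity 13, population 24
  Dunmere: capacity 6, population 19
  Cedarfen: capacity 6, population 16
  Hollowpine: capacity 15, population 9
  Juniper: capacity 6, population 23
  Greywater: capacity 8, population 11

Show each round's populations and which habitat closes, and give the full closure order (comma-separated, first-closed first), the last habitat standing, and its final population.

Round 1: Briarlake=7 Cedarfen=16 Dunmere=19 Fernhollow=24 Greywater=11 Hollowpine=9 Juniper=23 → close Juniper (overflow 17)
  23÷6 = 3 each, +1 to first 5
Round 2: Briarlake=11 Cedarfen=20 Dunmere=23 Fernhollow=28 Greywater=15 Hollowpine=12 → close Dunmere (overflow 17)
  23÷5 = 4 each, +1 to first 3
Round 3: Briarlake=16 Cedarfen=25 Fernhollow=33 Greywater=19 Hollowpine=16 → close Fernhollow (overflow 20)
  33÷4 = 8 each, +1 to first 1
Round 4: Briarlake=25 Cedarfen=33 Greywater=27 Hollowpine=24 → close Cedarfen (overflow 27)
  33÷3 = 11 each, +1 to first 0
Round 5: Briarlake=36 Greywater=38 Hollowpine=35 → close Greywater (overflow 30)
  38÷2 = 19 each, +1 to first 0
Round 6: Briarlake=55 Hollowpine=54 → close Briarlake (overflow 44)
  55÷1 = 55 each, +1 to first 0

Closure order: Juniper, Dunmere, Fernhollow, Cedarfen, Greywater, Briarlake
Last habitat: Hollowpine with 109 animals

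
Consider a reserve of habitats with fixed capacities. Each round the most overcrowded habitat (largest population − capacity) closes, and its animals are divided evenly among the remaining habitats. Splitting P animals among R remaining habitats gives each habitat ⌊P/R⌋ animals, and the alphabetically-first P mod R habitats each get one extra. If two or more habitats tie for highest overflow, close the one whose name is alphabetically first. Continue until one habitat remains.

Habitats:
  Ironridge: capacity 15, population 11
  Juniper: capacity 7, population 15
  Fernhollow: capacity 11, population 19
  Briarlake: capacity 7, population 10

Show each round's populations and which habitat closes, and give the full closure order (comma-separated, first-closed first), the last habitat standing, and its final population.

Round 1: Briarlake=10 Fernhollow=19 Ironridge=11 Juniper=15 → close Fernhollow (overflow 8)
  19÷3 = 6 each, +1 to first 1
Round 2: Briarlake=17 Ironridge=17 Juniper=21 → close Juniper (overflow 14)
  21÷2 = 10 each, +1 to first 1
Round 3: Briarlake=28 Ironridge=27 → close Briarlake (overflow 21)
  28÷1 = 28 each, +1 to first 0

Closure order: Fernhollow, Juniper, Briarlake
Last habitat: Ironridge with 55 animals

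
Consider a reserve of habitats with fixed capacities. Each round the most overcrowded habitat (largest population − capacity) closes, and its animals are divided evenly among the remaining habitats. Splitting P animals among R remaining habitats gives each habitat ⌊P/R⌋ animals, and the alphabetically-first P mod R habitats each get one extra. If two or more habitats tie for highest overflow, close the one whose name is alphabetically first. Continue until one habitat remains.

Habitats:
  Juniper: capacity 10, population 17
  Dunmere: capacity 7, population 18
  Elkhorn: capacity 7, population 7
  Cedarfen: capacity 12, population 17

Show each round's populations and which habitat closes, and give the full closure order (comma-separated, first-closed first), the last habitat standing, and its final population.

Round 1: Cedarfen=17 Dunmere=18 Elkhorn=7 Juniper=17 → close Dunmere (overflow 11)
  18÷3 = 6 each, +1 to first 0
Round 2: Cedarfen=23 Elkhorn=13 Juniper=23 → close Juniper (overflow 13)
  23÷2 = 11 each, +1 to first 1
Round 3: Cedarfen=35 Elkhorn=24 → close Cedarfen (overflow 23)
  35÷1 = 35 each, +1 to first 0

Closure order: Dunmere, Juniper, Cedarfen
Last habitat: Elkhorn with 59 animals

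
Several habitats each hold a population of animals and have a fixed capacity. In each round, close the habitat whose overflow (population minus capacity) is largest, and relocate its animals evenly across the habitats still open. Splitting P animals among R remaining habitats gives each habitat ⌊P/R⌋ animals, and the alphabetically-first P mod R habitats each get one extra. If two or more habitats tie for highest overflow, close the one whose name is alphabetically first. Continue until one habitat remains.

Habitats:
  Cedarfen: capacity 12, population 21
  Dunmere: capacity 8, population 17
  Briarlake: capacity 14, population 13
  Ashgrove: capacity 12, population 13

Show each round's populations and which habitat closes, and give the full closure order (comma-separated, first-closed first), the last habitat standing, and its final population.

Closure order: Cedarfen, Dunmere, Ashgrove
Last habitat: Briarlake with 64 animals

Round 1: Ashgrove=13 Briarlake=13 Cedarfen=21 Dunmere=17 → close Cedarfen (overflow 9)
  21÷3 = 7 each, +1 to first 0
Round 2: Ashgrove=20 Briarlake=20 Dunmere=24 → close Dunmere (overflow 16)
  24÷2 = 12 each, +1 to first 0
Round 3: Ashgrove=32 Briarlake=32 → close Ashgrove (overflow 20)
  32÷1 = 32 each, +1 to first 0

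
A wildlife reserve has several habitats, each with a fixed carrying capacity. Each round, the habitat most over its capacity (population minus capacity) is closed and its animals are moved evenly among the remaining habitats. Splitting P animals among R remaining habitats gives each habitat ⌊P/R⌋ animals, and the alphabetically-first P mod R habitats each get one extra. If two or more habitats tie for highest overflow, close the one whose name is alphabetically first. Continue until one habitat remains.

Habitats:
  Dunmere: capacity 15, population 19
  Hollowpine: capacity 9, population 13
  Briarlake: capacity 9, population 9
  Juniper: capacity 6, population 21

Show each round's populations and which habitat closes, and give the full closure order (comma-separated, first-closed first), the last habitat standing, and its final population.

Round 1: Briarlake=9 Dunmere=19 Hollowpine=13 Juniper=21 → close Juniper (overflow 15)
  21÷3 = 7 each, +1 to first 0
Round 2: Briarlake=16 Dunmere=26 Hollowpine=20 → close Dunmere (overflow 11)
  26÷2 = 13 each, +1 to first 0
Round 3: Briarlake=29 Hollowpine=33 → close Hollowpine (overflow 24)
  33÷1 = 33 each, +1 to first 0

Closure order: Juniper, Dunmere, Hollowpine
Last habitat: Briarlake with 62 animals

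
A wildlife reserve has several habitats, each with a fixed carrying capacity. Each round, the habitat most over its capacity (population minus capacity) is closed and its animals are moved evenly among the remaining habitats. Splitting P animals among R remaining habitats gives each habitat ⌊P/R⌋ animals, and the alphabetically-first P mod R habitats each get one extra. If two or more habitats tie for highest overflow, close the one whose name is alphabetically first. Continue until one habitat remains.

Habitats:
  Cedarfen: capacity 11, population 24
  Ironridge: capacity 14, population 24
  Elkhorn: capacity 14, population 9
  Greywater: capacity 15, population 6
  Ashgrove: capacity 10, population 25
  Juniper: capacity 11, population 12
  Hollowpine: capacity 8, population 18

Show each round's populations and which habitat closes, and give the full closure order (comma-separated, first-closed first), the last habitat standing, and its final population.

Closure order: Ashgrove, Cedarfen, Hollowpine, Ironridge, Juniper, Elkhorn
Last habitat: Greywater with 118 animals

Round 1: Ashgrove=25 Cedarfen=24 Elkhorn=9 Greywater=6 Hollowpine=18 Ironridge=24 Juniper=12 → close Ashgrove (overflow 15)
  25÷6 = 4 each, +1 to first 1
Round 2: Cedarfen=29 Elkhorn=13 Greywater=10 Hollowpine=22 Ironridge=28 Juniper=16 → close Cedarfen (overflow 18)
  29÷5 = 5 each, +1 to first 4
Round 3: Elkhorn=19 Greywater=16 Hollowpine=28 Ironridge=34 Juniper=21 → close Hollowpine (overflow 20)
  28÷4 = 7 each, +1 to first 0
Round 4: Elkhorn=26 Greywater=23 Ironridge=41 Juniper=28 → close Ironridge (overflow 27)
  41÷3 = 13 each, +1 to first 2
Round 5: Elkhorn=40 Greywater=37 Juniper=41 → close Juniper (overflow 30)
  41÷2 = 20 each, +1 to first 1
Round 6: Elkhorn=61 Greywater=57 → close Elkhorn (overflow 47)
  61÷1 = 61 each, +1 to first 0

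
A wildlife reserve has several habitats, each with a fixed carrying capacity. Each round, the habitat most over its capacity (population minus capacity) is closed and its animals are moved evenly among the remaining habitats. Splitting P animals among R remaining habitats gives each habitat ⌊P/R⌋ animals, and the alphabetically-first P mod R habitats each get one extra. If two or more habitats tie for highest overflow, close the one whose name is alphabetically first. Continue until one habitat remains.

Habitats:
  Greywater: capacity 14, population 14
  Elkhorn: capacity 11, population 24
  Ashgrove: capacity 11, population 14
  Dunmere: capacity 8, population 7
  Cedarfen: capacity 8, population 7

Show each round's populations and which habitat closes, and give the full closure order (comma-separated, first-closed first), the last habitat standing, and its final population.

Closure order: Elkhorn, Ashgrove, Cedarfen, Dunmere
Last habitat: Greywater with 66 animals

Round 1: Ashgrove=14 Cedarfen=7 Dunmere=7 Elkhorn=24 Greywater=14 → close Elkhorn (overflow 13)
  24÷4 = 6 each, +1 to first 0
Round 2: Ashgrove=20 Cedarfen=13 Dunmere=13 Greywater=20 → close Ashgrove (overflow 9)
  20÷3 = 6 each, +1 to first 2
Round 3: Cedarfen=20 Dunmere=20 Greywater=26 → close Cedarfen (overflow 12)
  20÷2 = 10 each, +1 to first 0
Round 4: Dunmere=30 Greywater=36 → close Dunmere (overflow 22)
  30÷1 = 30 each, +1 to first 0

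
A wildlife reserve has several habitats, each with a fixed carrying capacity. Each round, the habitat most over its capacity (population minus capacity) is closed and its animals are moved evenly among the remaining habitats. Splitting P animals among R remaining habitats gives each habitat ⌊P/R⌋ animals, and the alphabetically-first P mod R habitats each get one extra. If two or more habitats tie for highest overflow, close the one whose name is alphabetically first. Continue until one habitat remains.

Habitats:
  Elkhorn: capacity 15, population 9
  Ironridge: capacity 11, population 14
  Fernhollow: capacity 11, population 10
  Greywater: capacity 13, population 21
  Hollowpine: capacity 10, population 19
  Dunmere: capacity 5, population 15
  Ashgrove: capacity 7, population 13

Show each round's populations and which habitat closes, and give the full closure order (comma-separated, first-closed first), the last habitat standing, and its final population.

Closure order: Dunmere, Hollowpine, Ashgrove, Greywater, Ironridge, Fernhollow
Last habitat: Elkhorn with 101 animals

Round 1: Ashgrove=13 Dunmere=15 Elkhorn=9 Fernhollow=10 Greywater=21 Hollowpine=19 Ironridge=14 → close Dunmere (overflow 10)
  15÷6 = 2 each, +1 to first 3
Round 2: Ashgrove=16 Elkhorn=12 Fernhollow=13 Greywater=23 Hollowpine=21 Ironridge=16 → close Hollowpine (overflow 11)
  21÷5 = 4 each, +1 to first 1
Round 3: Ashgrove=21 Elkhorn=16 Fernhollow=17 Greywater=27 Ironridge=20 → close Ashgrove (overflow 14)
  21÷4 = 5 each, +1 to first 1
Round 4: Elkhorn=22 Fernhollow=22 Greywater=32 Ironridge=25 → close Greywater (overflow 19)
  32÷3 = 10 each, +1 to first 2
Round 5: Elkhorn=33 Fernhollow=33 Ironridge=35 → close Ironridge (overflow 24)
  35÷2 = 17 each, +1 to first 1
Round 6: Elkhorn=51 Fernhollow=50 → close Fernhollow (overflow 39)
  50÷1 = 50 each, +1 to first 0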